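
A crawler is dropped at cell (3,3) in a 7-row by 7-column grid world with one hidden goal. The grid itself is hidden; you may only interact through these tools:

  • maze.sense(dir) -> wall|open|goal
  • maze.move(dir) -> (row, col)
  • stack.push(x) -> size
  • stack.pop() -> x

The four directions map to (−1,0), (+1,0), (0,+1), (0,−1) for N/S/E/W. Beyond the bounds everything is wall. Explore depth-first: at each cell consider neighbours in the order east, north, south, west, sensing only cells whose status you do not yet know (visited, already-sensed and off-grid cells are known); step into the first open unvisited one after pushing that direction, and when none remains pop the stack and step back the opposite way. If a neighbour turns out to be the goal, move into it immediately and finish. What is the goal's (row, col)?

I call maze.sense with dir=east, giving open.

I call stack.push with x=east, : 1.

I call maze.move with dir=east, yielding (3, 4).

Then maze.sense with dir=east, : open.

Invoking stack.push with x=east, : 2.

I invoke maze.move with dir=east, and see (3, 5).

Then maze.sense with dir=east, : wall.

I invoke maze.sense with dir=north, → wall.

Then maze.sense with dir=south, giving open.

Invoking stack.push with x=south, : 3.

I call maze.move with dir=south, and see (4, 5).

I invoke maze.sense with dir=east, yielding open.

I run stack.push with x=east, — result: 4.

Invoking maze.move with dir=east, and see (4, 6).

I call maze.sense with dir=south, yielding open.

Next I call stack.push with x=south, which returns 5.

Calling maze.move with dir=south, : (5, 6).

Now I run maze.sense with dir=south, and see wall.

I use maze.sense with dir=west, — result: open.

Using stack.push with x=west, yielding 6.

Now I run maze.move with dir=west, — result: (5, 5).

I try maze.sense with dir=south, and see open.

Then stack.push with x=south, → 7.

Invoking maze.move with dir=south, : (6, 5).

I run maze.sense with dir=west, — result: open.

Calling stack.push with x=west, which returns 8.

Next I call maze.move with dir=west, and get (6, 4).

Using maze.sense with dir=north, giving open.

Calling stack.push with x=north, and get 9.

I try maze.move with dir=north, which returns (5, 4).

I try maze.sense with dir=north, giving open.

Now I run stack.push with x=north, and get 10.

I try maze.move with dir=north, : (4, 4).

I run maze.sense with dir=west, — result: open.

Using stack.push with x=west, → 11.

Using maze.move with dir=west, yielding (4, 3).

I try maze.sense with dir=south, and see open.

Now I run stack.push with x=south, and get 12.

Next I call maze.move with dir=south, : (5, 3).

I run maze.sense with dir=south, yielding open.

Using stack.push with x=south, and see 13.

Calling maze.move with dir=south, yielding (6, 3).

Now I run maze.sense with dir=west, and see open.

I run stack.push with x=west, and get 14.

Calling maze.move with dir=west, giving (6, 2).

I call maze.sense with dir=north, which returns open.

Calling stack.push with x=north, which returns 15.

I use maze.move with dir=north, — result: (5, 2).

Next I call maze.sense with dir=north, which returns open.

I invoke stack.push with x=north, and observe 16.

Invoking maze.move with dir=north, and observe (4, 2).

Next I call maze.sense with dir=north, and observe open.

Invoking stack.push with x=north, yielding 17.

I use maze.move with dir=north, and get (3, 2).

Invoking maze.sense with dir=north, yielding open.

I try stack.push with x=north, → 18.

I use maze.move with dir=north, — result: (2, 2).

I run maze.sense with dir=east, which returns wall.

I invoke maze.sense with dir=north, giving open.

I call stack.push with x=north, giving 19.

Now I run maze.move with dir=north, giving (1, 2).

Next I call maze.sense with dir=east, and get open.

Next I call stack.push with x=east, yielding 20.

I call maze.move with dir=east, giving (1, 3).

Now I run maze.sense with dir=east, — result: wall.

I try maze.sense with dir=north, and get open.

I run stack.push with x=north, — result: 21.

Using maze.move with dir=north, giving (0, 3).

I use maze.sense with dir=east, yielding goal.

I invoke maze.move with dir=east, which returns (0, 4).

Answer: (0, 4)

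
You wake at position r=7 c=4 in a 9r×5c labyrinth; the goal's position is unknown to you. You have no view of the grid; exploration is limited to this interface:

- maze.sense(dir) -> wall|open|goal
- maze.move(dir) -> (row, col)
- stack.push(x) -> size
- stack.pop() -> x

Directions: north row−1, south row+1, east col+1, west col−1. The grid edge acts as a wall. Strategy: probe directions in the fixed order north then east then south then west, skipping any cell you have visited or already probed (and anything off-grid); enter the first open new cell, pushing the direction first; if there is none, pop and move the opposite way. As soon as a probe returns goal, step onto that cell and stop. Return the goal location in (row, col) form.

Action: maze.sense[dir='north']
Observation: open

Action: stack.push[x='north']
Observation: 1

Action: maze.move[dir='north']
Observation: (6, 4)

Action: maze.sense[dir='north']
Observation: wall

Action: maze.sense[dir='west']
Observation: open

Action: stack.push[x='west']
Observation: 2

Action: maze.move[dir='west']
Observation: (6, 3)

Action: maze.sense[dir='north']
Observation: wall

Action: maze.sense[dir='south']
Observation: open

Action: stack.push[x='south']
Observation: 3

Action: maze.move[dir='south']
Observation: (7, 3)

Action: maze.sense[dir='south']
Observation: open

Action: stack.push[x='south']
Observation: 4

Action: maze.move[dir='south']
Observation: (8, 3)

Action: maze.sense[dir='east']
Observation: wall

Action: maze.sense[dir='west']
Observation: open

Action: stack.push[x='west']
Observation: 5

Action: maze.move[dir='west']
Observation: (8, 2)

Action: maze.sense[dir='north']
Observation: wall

Action: maze.sense[dir='west']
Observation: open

Action: stack.push[x='west']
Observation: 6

Action: maze.move[dir='west']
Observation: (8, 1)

Action: maze.sense[dir='north']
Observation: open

Action: stack.push[x='north']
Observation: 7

Action: maze.move[dir='north']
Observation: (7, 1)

Action: maze.sense[dir='north']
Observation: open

Action: stack.push[x='north']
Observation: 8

Action: maze.move[dir='north']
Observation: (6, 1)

Action: maze.sense[dir='north']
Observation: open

Action: stack.push[x='north']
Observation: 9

Action: maze.move[dir='north']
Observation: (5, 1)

Action: maze.sense[dir='north']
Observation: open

Action: stack.push[x='north']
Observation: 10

Action: maze.move[dir='north']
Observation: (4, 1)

Action: maze.sense[dir='north']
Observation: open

Action: stack.push[x='north']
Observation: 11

Action: maze.move[dir='north']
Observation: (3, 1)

Action: maze.sense[dir='north']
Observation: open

Action: stack.push[x='north']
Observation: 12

Action: maze.move[dir='north']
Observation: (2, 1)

Action: maze.sense[dir='north']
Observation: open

Action: stack.push[x='north']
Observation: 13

Action: maze.move[dir='north']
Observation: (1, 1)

Action: maze.sense[dir='north']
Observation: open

Action: stack.push[x='north']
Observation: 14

Action: maze.move[dir='north']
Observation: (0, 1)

Action: maze.sense[dir='east']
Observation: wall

Action: maze.sense[dir='west']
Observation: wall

Action: stack.pop[]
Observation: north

Action: maze.move[dir='south']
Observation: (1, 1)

Action: maze.sense[dir='east']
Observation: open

Action: stack.push[x='east']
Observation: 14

Action: maze.move[dir='east']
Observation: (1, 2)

Action: maze.sense[dir='east']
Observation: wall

Action: maze.sense[dir='south']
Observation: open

Action: stack.push[x='south']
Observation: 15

Action: maze.move[dir='south']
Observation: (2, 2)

Action: maze.sense[dir='east']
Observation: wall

Action: maze.sense[dir='south']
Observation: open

Action: stack.push[x='south']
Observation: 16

Action: maze.move[dir='south']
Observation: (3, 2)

Action: maze.sense[dir='east']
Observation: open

Action: stack.push[x='east']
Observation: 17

Action: maze.move[dir='east']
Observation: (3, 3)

Action: maze.sense[dir='east']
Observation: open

Action: stack.push[x='east']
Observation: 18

Action: maze.move[dir='east']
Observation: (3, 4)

Action: maze.sense[dir='north']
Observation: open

Action: stack.push[x='north']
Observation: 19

Action: maze.move[dir='north']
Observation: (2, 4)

Action: maze.sense[dir='north']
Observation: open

Action: stack.push[x='north']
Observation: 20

Action: maze.move[dir='north']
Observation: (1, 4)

Action: maze.sense[dir='north']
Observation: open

Action: stack.push[x='north']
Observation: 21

Action: maze.move[dir='north']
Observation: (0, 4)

Action: maze.sense[dir='west']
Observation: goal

Action: maze.move[dir='west']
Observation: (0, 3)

Answer: (0, 3)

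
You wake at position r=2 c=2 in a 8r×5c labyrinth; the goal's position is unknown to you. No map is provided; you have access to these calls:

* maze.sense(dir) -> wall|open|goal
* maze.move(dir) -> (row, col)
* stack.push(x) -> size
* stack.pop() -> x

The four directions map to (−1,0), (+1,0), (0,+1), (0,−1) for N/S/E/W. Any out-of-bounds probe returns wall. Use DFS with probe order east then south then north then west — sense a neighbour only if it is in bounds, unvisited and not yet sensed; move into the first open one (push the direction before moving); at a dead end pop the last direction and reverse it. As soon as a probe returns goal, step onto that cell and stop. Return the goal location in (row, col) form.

==> maze.sense(dir→east)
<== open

==> stack.push(x→east)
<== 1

==> maze.move(dir→east)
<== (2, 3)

==> maze.sense(dir→east)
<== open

==> stack.push(x→east)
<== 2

==> maze.move(dir→east)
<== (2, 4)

==> maze.sense(dir→south)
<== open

==> stack.push(x→south)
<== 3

==> maze.move(dir→south)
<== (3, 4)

==> maze.sense(dir→south)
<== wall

==> maze.sense(dir→west)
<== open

==> stack.push(x→west)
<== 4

==> maze.move(dir→west)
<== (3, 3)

==> maze.sense(dir→south)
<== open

==> stack.push(x→south)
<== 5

==> maze.move(dir→south)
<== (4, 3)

==> maze.sense(dir→south)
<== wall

==> maze.sense(dir→west)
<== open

==> stack.push(x→west)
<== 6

==> maze.move(dir→west)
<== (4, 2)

==> maze.sense(dir→south)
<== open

==> stack.push(x→south)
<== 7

==> maze.move(dir→south)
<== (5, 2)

==> maze.sense(dir→south)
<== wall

==> maze.sense(dir→west)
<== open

==> stack.push(x→west)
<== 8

==> maze.move(dir→west)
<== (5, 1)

==> maze.sense(dir→south)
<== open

==> stack.push(x→south)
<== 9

==> maze.move(dir→south)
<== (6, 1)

==> maze.sense(dir→south)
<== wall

==> maze.sense(dir→west)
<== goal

==> maze.move(dir→west)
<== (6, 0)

Answer: (6, 0)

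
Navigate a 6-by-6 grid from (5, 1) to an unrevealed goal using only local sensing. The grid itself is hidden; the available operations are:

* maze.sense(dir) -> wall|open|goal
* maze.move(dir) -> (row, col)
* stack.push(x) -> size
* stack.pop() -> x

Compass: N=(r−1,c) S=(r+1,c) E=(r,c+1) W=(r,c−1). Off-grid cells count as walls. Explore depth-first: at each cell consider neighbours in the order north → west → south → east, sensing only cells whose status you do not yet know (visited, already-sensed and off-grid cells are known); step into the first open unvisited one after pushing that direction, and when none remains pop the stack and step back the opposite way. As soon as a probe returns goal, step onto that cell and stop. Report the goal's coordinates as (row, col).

Invoking maze.sense with north, and get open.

Next I call stack.push with north, which returns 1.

I use maze.move with north, and observe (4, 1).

I use maze.sense with north, and get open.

Then stack.push with north, : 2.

Then maze.move with north, and see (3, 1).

I run maze.sense with north, → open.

Calling stack.push with north, which returns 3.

Calling maze.move with north, and observe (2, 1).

I run maze.sense with north, which returns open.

I use stack.push with north, giving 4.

Next I call maze.move with north, and see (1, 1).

Next I call maze.sense with north, and see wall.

I use maze.sense with west, giving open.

I invoke stack.push with west, and observe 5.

Calling maze.move with west, yielding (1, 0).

I run maze.sense with north, — result: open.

I try stack.push with north, and see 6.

Calling maze.move with north, giving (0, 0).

Now I run stack.pop(), and observe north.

I run maze.move with south, and observe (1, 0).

Next I call maze.sense with south, → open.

Calling stack.push with south, and observe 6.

Next I call maze.move with south, → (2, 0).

I invoke maze.sense with south, giving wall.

Next I call stack.pop, and observe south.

Calling maze.move with north, and observe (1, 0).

I try stack.pop, — result: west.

Then maze.move with east, — result: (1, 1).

I run maze.sense with east, which returns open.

I try stack.push with east, — result: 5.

Next I call maze.move with east, and see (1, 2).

I call maze.sense with north, → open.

Calling stack.push with north, : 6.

Calling maze.move with north, yielding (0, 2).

Invoking maze.sense with east, — result: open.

I try stack.push with east, giving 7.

I use maze.move with east, — result: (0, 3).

I call maze.sense with south, : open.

I call stack.push with south, and see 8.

Calling maze.move with south, giving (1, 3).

I use maze.sense with south, and observe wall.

Now I run maze.sense with east, which returns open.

Then stack.push with east, yielding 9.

I try maze.move with east, giving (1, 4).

Using maze.sense with north, and get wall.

I use maze.sense with south, : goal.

Using maze.move with south, yielding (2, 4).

Answer: (2, 4)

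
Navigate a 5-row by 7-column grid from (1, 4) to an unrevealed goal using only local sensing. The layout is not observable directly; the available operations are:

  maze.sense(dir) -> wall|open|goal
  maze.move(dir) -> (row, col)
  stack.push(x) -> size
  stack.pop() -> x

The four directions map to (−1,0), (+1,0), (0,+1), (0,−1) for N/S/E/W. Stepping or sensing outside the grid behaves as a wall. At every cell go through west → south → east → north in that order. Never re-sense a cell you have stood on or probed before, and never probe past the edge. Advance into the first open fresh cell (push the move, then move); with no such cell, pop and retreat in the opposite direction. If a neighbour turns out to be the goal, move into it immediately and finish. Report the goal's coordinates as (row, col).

// maze.sense(dir: west) : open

// stack.push(x: west) : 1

// maze.move(dir: west) : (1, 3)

// maze.sense(dir: west) : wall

// maze.sense(dir: south) : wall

// maze.sense(dir: north) : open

// stack.push(x: north) : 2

// maze.move(dir: north) : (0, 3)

// maze.sense(dir: west) : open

// stack.push(x: west) : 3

// maze.move(dir: west) : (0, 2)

// maze.sense(dir: west) : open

// stack.push(x: west) : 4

// maze.move(dir: west) : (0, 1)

// maze.sense(dir: west) : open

// stack.push(x: west) : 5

// maze.move(dir: west) : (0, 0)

// maze.sense(dir: south) : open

// stack.push(x: south) : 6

// maze.move(dir: south) : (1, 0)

// maze.sense(dir: south) : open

// stack.push(x: south) : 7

// maze.move(dir: south) : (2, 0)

// maze.sense(dir: south) : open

// stack.push(x: south) : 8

// maze.move(dir: south) : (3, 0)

// maze.sense(dir: south) : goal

// maze.move(dir: south) : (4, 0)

Answer: (4, 0)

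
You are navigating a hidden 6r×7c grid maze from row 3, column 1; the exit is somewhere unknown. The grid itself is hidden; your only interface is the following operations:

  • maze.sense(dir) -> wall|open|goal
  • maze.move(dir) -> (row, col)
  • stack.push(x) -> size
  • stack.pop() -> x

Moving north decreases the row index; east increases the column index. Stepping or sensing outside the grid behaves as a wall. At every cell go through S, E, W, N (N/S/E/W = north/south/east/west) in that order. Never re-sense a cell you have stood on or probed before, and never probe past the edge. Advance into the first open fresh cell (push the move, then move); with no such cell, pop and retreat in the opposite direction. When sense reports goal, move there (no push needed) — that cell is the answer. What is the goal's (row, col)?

% maze.sense south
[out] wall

% maze.sense east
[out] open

% stack.push east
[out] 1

% maze.move east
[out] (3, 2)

% maze.sense south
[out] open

% stack.push south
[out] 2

% maze.move south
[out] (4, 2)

% maze.sense south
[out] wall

% maze.sense east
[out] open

% stack.push east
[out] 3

% maze.move east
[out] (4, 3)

% maze.sense south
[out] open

% stack.push south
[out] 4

% maze.move south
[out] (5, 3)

% maze.sense east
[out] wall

% stack.pop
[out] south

% maze.move north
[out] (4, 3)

% maze.sense east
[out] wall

% maze.sense north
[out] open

% stack.push north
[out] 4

% maze.move north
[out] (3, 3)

% maze.sense east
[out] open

% stack.push east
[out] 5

% maze.move east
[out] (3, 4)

% maze.sense east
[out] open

% stack.push east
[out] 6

% maze.move east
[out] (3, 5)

% maze.sense south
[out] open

% stack.push south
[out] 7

% maze.move south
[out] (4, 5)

% maze.sense south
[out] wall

% maze.sense east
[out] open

% stack.push east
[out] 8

% maze.move east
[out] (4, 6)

% maze.sense south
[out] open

% stack.push south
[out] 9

% maze.move south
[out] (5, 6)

% stack.pop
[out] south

% maze.move north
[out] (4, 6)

% maze.sense north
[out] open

% stack.push north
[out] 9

% maze.move north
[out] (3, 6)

% maze.sense north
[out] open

% stack.push north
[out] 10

% maze.move north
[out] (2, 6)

% maze.sense west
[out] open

% stack.push west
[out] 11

% maze.move west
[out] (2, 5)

% maze.sense west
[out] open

% stack.push west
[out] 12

% maze.move west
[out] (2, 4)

% maze.sense west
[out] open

% stack.push west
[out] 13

% maze.move west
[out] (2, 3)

% maze.sense west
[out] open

% stack.push west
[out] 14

% maze.move west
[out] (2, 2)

% maze.sense west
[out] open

% stack.push west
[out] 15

% maze.move west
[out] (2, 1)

% maze.sense west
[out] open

% stack.push west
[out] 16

% maze.move west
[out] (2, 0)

% maze.sense south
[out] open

% stack.push south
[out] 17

% maze.move south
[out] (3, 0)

% maze.sense south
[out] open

% stack.push south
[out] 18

% maze.move south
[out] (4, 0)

% maze.sense south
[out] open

% stack.push south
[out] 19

% maze.move south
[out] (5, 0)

% maze.sense east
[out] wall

% stack.pop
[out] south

% maze.move north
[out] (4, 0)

% stack.pop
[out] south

% maze.move north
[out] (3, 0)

% stack.pop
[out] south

% maze.move north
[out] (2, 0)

% maze.sense north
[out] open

% stack.push north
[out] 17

% maze.move north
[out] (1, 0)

% maze.sense east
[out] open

% stack.push east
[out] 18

% maze.move east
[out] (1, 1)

% maze.sense east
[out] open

% stack.push east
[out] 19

% maze.move east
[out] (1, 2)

% maze.sense east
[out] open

% stack.push east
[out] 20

% maze.move east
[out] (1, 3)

% maze.sense east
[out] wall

% maze.sense north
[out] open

% stack.push north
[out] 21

% maze.move north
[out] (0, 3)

% maze.sense east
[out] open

% stack.push east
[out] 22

% maze.move east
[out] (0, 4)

% maze.sense east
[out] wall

% stack.pop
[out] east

% maze.move west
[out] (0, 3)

% maze.sense west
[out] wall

% stack.pop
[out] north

% maze.move south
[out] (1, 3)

% stack.pop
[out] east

% maze.move west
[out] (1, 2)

% stack.pop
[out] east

% maze.move west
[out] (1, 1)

% maze.sense north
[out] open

% stack.push north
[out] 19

% maze.move north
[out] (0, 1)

% maze.sense west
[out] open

% stack.push west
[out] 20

% maze.move west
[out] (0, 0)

% stack.pop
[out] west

% maze.move east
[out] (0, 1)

% stack.pop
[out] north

% maze.move south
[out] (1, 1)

% stack.pop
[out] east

% maze.move west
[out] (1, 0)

% stack.pop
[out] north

% maze.move south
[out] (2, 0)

% stack.pop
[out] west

% maze.move east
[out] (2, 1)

% stack.pop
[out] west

% maze.move east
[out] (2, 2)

% stack.pop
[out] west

% maze.move east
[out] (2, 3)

% stack.pop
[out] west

% maze.move east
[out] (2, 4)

% stack.pop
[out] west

% maze.move east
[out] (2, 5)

% maze.sense north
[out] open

% stack.push north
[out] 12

% maze.move north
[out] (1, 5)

% maze.sense east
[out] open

% stack.push east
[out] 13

% maze.move east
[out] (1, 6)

% maze.sense north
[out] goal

% maze.move north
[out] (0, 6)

Answer: (0, 6)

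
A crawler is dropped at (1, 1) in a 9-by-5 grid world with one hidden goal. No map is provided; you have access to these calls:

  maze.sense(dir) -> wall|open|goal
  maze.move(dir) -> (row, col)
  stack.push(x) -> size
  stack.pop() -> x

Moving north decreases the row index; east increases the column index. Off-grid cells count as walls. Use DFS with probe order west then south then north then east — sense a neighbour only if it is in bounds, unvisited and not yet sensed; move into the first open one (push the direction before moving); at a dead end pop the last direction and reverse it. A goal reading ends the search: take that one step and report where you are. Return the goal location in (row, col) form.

% maze.sense(west) : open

% stack.push(west) : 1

% maze.move(west) : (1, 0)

% maze.sense(south) : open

% stack.push(south) : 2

% maze.move(south) : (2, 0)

% maze.sense(south) : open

% stack.push(south) : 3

% maze.move(south) : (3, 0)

% maze.sense(south) : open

% stack.push(south) : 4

% maze.move(south) : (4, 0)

% maze.sense(south) : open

% stack.push(south) : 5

% maze.move(south) : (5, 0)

% maze.sense(south) : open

% stack.push(south) : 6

% maze.move(south) : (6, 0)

% maze.sense(south) : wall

% maze.sense(east) : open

% stack.push(east) : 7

% maze.move(east) : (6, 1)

% maze.sense(south) : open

% stack.push(south) : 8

% maze.move(south) : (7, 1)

% maze.sense(south) : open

% stack.push(south) : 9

% maze.move(south) : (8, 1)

% maze.sense(west) : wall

% maze.sense(east) : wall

% stack.pop() : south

% maze.move(north) : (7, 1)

% maze.sense(east) : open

% stack.push(east) : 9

% maze.move(east) : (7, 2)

% maze.sense(north) : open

% stack.push(north) : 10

% maze.move(north) : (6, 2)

% maze.sense(north) : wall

% maze.sense(east) : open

% stack.push(east) : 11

% maze.move(east) : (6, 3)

% maze.sense(south) : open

% stack.push(south) : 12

% maze.move(south) : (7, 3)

% maze.sense(south) : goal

% maze.move(south) : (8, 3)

Answer: (8, 3)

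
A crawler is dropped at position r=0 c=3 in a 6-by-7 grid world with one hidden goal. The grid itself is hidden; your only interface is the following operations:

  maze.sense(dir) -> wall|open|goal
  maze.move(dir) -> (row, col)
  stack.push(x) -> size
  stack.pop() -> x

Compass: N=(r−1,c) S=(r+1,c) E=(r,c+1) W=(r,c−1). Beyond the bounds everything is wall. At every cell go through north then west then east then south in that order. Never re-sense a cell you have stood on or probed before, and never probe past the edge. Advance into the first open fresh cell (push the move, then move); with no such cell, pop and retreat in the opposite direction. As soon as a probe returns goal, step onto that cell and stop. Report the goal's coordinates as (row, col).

-> sense(dir=west)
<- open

-> push(x=west)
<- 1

-> move(dir=west)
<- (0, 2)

-> sense(dir=west)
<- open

-> push(x=west)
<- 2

-> move(dir=west)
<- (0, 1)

-> sense(dir=west)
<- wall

-> sense(dir=south)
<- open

-> push(x=south)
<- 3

-> move(dir=south)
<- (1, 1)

-> sense(dir=west)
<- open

-> push(x=west)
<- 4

-> move(dir=west)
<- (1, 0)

-> sense(dir=south)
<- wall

-> pop()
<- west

-> move(dir=east)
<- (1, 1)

-> sense(dir=east)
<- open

-> push(x=east)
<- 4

-> move(dir=east)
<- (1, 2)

-> sense(dir=east)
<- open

-> push(x=east)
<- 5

-> move(dir=east)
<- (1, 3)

-> sense(dir=east)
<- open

-> push(x=east)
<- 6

-> move(dir=east)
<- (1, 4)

-> sense(dir=north)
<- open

-> push(x=north)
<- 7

-> move(dir=north)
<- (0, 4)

-> sense(dir=east)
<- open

-> push(x=east)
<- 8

-> move(dir=east)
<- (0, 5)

-> sense(dir=east)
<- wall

-> sense(dir=south)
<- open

-> push(x=south)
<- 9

-> move(dir=south)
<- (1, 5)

-> sense(dir=east)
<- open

-> push(x=east)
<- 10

-> move(dir=east)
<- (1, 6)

-> sense(dir=south)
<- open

-> push(x=south)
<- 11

-> move(dir=south)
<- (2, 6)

-> sense(dir=west)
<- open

-> push(x=west)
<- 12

-> move(dir=west)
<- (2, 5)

-> sense(dir=west)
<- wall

-> sense(dir=south)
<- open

-> push(x=south)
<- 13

-> move(dir=south)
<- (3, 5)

-> sense(dir=west)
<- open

-> push(x=west)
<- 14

-> move(dir=west)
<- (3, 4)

-> sense(dir=west)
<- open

-> push(x=west)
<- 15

-> move(dir=west)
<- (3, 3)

-> sense(dir=north)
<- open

-> push(x=north)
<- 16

-> move(dir=north)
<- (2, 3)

-> sense(dir=west)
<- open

-> push(x=west)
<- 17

-> move(dir=west)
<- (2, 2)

-> sense(dir=west)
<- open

-> push(x=west)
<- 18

-> move(dir=west)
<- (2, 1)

-> sense(dir=south)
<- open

-> push(x=south)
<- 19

-> move(dir=south)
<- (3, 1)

-> sense(dir=west)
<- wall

-> sense(dir=east)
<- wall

-> sense(dir=south)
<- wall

-> pop()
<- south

-> move(dir=north)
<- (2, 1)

-> pop()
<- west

-> move(dir=east)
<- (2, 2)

-> pop()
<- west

-> move(dir=east)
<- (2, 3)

-> pop()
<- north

-> move(dir=south)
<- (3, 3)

-> sense(dir=south)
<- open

-> push(x=south)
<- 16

-> move(dir=south)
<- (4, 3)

-> sense(dir=west)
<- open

-> push(x=west)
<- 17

-> move(dir=west)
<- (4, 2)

-> sense(dir=south)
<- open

-> push(x=south)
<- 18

-> move(dir=south)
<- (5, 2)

-> sense(dir=west)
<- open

-> push(x=west)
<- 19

-> move(dir=west)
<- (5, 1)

-> sense(dir=west)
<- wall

-> pop()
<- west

-> move(dir=east)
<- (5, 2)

-> sense(dir=east)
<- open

-> push(x=east)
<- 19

-> move(dir=east)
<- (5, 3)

-> sense(dir=east)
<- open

-> push(x=east)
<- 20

-> move(dir=east)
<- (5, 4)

-> sense(dir=north)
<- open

-> push(x=north)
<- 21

-> move(dir=north)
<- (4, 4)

-> sense(dir=east)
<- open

-> push(x=east)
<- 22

-> move(dir=east)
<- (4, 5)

-> sense(dir=east)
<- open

-> push(x=east)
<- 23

-> move(dir=east)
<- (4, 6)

-> sense(dir=north)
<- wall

-> sense(dir=south)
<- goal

-> move(dir=south)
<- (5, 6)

Answer: (5, 6)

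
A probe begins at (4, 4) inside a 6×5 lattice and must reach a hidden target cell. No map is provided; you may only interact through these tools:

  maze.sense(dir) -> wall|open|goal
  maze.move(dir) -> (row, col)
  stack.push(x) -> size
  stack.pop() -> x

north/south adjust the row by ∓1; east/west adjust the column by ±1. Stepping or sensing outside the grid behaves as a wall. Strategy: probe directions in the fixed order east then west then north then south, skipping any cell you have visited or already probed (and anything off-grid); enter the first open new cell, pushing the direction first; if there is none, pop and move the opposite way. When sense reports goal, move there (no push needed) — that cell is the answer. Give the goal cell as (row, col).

[in] maze.sense dir: west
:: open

[in] stack.push x: west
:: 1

[in] maze.move dir: west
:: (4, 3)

[in] maze.sense dir: west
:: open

[in] stack.push x: west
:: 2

[in] maze.move dir: west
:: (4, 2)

[in] maze.sense dir: west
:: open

[in] stack.push x: west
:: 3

[in] maze.move dir: west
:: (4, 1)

[in] maze.sense dir: west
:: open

[in] stack.push x: west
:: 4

[in] maze.move dir: west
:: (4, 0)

[in] maze.sense dir: north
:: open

[in] stack.push x: north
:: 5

[in] maze.move dir: north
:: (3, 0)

[in] maze.sense dir: east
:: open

[in] stack.push x: east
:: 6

[in] maze.move dir: east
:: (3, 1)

[in] maze.sense dir: east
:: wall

[in] maze.sense dir: north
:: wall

[in] stack.pop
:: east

[in] maze.move dir: west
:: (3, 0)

[in] maze.sense dir: north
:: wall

[in] stack.pop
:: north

[in] maze.move dir: south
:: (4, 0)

[in] maze.sense dir: south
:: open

[in] stack.push x: south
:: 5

[in] maze.move dir: south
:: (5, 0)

[in] maze.sense dir: east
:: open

[in] stack.push x: east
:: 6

[in] maze.move dir: east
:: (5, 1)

[in] maze.sense dir: east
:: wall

[in] stack.pop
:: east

[in] maze.move dir: west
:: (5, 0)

[in] stack.pop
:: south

[in] maze.move dir: north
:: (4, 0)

[in] stack.pop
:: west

[in] maze.move dir: east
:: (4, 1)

[in] stack.pop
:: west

[in] maze.move dir: east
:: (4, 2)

[in] stack.pop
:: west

[in] maze.move dir: east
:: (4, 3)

[in] maze.sense dir: north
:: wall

[in] maze.sense dir: south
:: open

[in] stack.push x: south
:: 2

[in] maze.move dir: south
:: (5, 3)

[in] maze.sense dir: east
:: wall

[in] stack.pop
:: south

[in] maze.move dir: north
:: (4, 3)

[in] stack.pop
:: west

[in] maze.move dir: east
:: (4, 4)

[in] maze.sense dir: north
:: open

[in] stack.push x: north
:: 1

[in] maze.move dir: north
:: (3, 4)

[in] maze.sense dir: north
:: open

[in] stack.push x: north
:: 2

[in] maze.move dir: north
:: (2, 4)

[in] maze.sense dir: west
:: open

[in] stack.push x: west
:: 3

[in] maze.move dir: west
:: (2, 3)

[in] maze.sense dir: west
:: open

[in] stack.push x: west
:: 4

[in] maze.move dir: west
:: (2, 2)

[in] maze.sense dir: north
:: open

[in] stack.push x: north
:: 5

[in] maze.move dir: north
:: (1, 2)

[in] maze.sense dir: east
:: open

[in] stack.push x: east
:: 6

[in] maze.move dir: east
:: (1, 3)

[in] maze.sense dir: east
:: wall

[in] maze.sense dir: north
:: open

[in] stack.push x: north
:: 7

[in] maze.move dir: north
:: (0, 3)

[in] maze.sense dir: east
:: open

[in] stack.push x: east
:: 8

[in] maze.move dir: east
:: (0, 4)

[in] stack.pop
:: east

[in] maze.move dir: west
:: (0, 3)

[in] maze.sense dir: west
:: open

[in] stack.push x: west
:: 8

[in] maze.move dir: west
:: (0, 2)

[in] maze.sense dir: west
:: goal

[in] maze.move dir: west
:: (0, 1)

Answer: (0, 1)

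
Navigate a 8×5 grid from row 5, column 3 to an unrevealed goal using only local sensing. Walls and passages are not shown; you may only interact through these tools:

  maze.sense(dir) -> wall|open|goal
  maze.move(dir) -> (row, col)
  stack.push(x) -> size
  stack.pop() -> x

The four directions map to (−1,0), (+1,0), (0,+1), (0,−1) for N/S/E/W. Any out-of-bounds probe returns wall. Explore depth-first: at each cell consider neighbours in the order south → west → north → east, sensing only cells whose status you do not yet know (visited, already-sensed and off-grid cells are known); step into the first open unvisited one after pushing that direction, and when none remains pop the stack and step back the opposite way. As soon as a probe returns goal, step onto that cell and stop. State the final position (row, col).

CALL maze.sense[dir=south]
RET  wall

CALL maze.sense[dir=west]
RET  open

CALL stack.push[x=west]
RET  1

CALL maze.move[dir=west]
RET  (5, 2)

CALL maze.sense[dir=south]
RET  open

CALL stack.push[x=south]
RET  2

CALL maze.move[dir=south]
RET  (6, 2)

CALL maze.sense[dir=south]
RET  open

CALL stack.push[x=south]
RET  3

CALL maze.move[dir=south]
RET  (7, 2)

CALL maze.sense[dir=west]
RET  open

CALL stack.push[x=west]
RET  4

CALL maze.move[dir=west]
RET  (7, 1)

CALL maze.sense[dir=west]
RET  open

CALL stack.push[x=west]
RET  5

CALL maze.move[dir=west]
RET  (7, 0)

CALL maze.sense[dir=north]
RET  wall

CALL stack.pop[]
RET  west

CALL maze.move[dir=east]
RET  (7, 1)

CALL maze.sense[dir=north]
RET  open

CALL stack.push[x=north]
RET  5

CALL maze.move[dir=north]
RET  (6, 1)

CALL maze.sense[dir=north]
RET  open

CALL stack.push[x=north]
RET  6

CALL maze.move[dir=north]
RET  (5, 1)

CALL maze.sense[dir=west]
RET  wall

CALL maze.sense[dir=north]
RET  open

CALL stack.push[x=north]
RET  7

CALL maze.move[dir=north]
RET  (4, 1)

CALL maze.sense[dir=west]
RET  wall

CALL maze.sense[dir=north]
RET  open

CALL stack.push[x=north]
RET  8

CALL maze.move[dir=north]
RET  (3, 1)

CALL maze.sense[dir=west]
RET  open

CALL stack.push[x=west]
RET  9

CALL maze.move[dir=west]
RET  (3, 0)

CALL maze.sense[dir=north]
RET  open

CALL stack.push[x=north]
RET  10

CALL maze.move[dir=north]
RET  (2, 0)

CALL maze.sense[dir=north]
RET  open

CALL stack.push[x=north]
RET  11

CALL maze.move[dir=north]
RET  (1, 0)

CALL maze.sense[dir=north]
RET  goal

CALL maze.move[dir=north]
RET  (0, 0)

Answer: (0, 0)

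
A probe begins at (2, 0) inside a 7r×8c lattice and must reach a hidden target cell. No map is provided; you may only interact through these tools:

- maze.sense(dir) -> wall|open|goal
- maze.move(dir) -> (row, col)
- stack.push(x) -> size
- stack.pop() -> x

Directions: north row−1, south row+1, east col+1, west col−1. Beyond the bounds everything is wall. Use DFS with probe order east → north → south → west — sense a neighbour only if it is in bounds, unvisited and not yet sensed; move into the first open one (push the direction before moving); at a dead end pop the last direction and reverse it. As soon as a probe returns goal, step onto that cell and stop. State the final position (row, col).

[in] maze.sense dir→east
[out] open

[in] stack.push x→east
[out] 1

[in] maze.move dir→east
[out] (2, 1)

[in] maze.sense dir→east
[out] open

[in] stack.push x→east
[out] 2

[in] maze.move dir→east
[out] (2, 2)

[in] maze.sense dir→east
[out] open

[in] stack.push x→east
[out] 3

[in] maze.move dir→east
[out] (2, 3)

[in] maze.sense dir→east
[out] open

[in] stack.push x→east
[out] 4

[in] maze.move dir→east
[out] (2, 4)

[in] maze.sense dir→east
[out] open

[in] stack.push x→east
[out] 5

[in] maze.move dir→east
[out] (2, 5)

[in] maze.sense dir→east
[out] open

[in] stack.push x→east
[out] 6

[in] maze.move dir→east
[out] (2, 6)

[in] maze.sense dir→east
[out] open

[in] stack.push x→east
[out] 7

[in] maze.move dir→east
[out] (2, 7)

[in] maze.sense dir→north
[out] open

[in] stack.push x→north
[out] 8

[in] maze.move dir→north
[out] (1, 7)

[in] maze.sense dir→north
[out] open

[in] stack.push x→north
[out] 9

[in] maze.move dir→north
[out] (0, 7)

[in] maze.sense dir→west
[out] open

[in] stack.push x→west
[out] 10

[in] maze.move dir→west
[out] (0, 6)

[in] maze.sense dir→south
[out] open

[in] stack.push x→south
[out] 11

[in] maze.move dir→south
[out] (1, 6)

[in] maze.sense dir→west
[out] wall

[in] stack.pop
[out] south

[in] maze.move dir→north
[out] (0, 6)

[in] maze.sense dir→west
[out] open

[in] stack.push x→west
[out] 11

[in] maze.move dir→west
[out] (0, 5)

[in] maze.sense dir→west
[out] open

[in] stack.push x→west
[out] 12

[in] maze.move dir→west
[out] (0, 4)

[in] maze.sense dir→south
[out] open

[in] stack.push x→south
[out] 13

[in] maze.move dir→south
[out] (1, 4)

[in] maze.sense dir→west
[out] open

[in] stack.push x→west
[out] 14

[in] maze.move dir→west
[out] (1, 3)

[in] maze.sense dir→north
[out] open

[in] stack.push x→north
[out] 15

[in] maze.move dir→north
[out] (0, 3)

[in] maze.sense dir→west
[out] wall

[in] stack.pop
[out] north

[in] maze.move dir→south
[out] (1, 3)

[in] maze.sense dir→west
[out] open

[in] stack.push x→west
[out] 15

[in] maze.move dir→west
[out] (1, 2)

[in] maze.sense dir→west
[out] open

[in] stack.push x→west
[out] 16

[in] maze.move dir→west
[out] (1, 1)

[in] maze.sense dir→north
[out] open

[in] stack.push x→north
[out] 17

[in] maze.move dir→north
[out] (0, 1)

[in] maze.sense dir→west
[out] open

[in] stack.push x→west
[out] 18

[in] maze.move dir→west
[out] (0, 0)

[in] maze.sense dir→south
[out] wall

[in] stack.pop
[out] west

[in] maze.move dir→east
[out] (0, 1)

[in] stack.pop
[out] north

[in] maze.move dir→south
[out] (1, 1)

[in] stack.pop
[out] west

[in] maze.move dir→east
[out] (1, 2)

[in] stack.pop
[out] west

[in] maze.move dir→east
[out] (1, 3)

[in] stack.pop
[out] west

[in] maze.move dir→east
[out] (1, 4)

[in] stack.pop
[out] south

[in] maze.move dir→north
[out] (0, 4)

[in] stack.pop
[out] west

[in] maze.move dir→east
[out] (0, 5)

[in] stack.pop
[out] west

[in] maze.move dir→east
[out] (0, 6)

[in] stack.pop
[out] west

[in] maze.move dir→east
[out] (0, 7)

[in] stack.pop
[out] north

[in] maze.move dir→south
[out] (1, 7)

[in] stack.pop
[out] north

[in] maze.move dir→south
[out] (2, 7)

[in] maze.sense dir→south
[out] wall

[in] stack.pop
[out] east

[in] maze.move dir→west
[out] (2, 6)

[in] maze.sense dir→south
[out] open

[in] stack.push x→south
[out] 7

[in] maze.move dir→south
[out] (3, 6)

[in] maze.sense dir→south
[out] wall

[in] maze.sense dir→west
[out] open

[in] stack.push x→west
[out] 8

[in] maze.move dir→west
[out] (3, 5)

[in] maze.sense dir→south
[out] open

[in] stack.push x→south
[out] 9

[in] maze.move dir→south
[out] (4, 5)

[in] maze.sense dir→south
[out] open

[in] stack.push x→south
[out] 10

[in] maze.move dir→south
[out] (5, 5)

[in] maze.sense dir→east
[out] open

[in] stack.push x→east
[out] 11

[in] maze.move dir→east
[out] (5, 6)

[in] maze.sense dir→east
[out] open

[in] stack.push x→east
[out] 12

[in] maze.move dir→east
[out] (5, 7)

[in] maze.sense dir→north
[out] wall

[in] maze.sense dir→south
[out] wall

[in] stack.pop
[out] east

[in] maze.move dir→west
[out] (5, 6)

[in] maze.sense dir→south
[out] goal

[in] maze.move dir→south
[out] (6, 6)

Answer: (6, 6)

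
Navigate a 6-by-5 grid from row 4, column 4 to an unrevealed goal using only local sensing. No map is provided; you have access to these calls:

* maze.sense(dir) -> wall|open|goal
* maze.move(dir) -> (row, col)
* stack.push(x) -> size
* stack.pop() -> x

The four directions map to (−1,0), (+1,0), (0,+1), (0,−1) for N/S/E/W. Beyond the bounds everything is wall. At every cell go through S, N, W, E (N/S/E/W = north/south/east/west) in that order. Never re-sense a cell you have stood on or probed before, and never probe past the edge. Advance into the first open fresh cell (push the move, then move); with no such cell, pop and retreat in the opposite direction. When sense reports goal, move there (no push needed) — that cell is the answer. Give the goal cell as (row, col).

>>> sense dir→south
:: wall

>>> sense dir→north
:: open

>>> push x→north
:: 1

>>> move dir→north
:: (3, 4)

>>> sense dir→north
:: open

>>> push x→north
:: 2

>>> move dir→north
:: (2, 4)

>>> sense dir→north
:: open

>>> push x→north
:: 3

>>> move dir→north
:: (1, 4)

>>> sense dir→north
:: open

>>> push x→north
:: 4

>>> move dir→north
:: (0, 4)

>>> sense dir→west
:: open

>>> push x→west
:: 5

>>> move dir→west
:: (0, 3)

>>> sense dir→south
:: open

>>> push x→south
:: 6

>>> move dir→south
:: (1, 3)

>>> sense dir→south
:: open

>>> push x→south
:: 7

>>> move dir→south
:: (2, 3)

>>> sense dir→south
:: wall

>>> sense dir→west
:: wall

>>> pop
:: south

>>> move dir→north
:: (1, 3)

>>> sense dir→west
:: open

>>> push x→west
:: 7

>>> move dir→west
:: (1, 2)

>>> sense dir→north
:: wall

>>> sense dir→west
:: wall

>>> pop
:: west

>>> move dir→east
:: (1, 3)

>>> pop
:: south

>>> move dir→north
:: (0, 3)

>>> pop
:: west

>>> move dir→east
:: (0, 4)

>>> pop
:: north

>>> move dir→south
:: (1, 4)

>>> pop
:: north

>>> move dir→south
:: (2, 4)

>>> pop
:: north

>>> move dir→south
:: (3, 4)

>>> pop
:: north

>>> move dir→south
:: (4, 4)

>>> sense dir→west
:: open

>>> push x→west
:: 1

>>> move dir→west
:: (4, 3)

>>> sense dir→south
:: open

>>> push x→south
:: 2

>>> move dir→south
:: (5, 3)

>>> sense dir→west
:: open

>>> push x→west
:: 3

>>> move dir→west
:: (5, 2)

>>> sense dir→north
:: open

>>> push x→north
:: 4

>>> move dir→north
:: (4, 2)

>>> sense dir→north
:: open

>>> push x→north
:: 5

>>> move dir→north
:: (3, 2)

>>> sense dir→west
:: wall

>>> pop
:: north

>>> move dir→south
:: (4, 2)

>>> sense dir→west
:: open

>>> push x→west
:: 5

>>> move dir→west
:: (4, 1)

>>> sense dir→south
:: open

>>> push x→south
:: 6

>>> move dir→south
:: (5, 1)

>>> sense dir→west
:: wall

>>> pop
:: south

>>> move dir→north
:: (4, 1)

>>> sense dir→west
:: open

>>> push x→west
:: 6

>>> move dir→west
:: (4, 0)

>>> sense dir→north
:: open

>>> push x→north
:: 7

>>> move dir→north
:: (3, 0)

>>> sense dir→north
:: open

>>> push x→north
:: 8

>>> move dir→north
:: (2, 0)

>>> sense dir→north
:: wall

>>> sense dir→east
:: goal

>>> move dir→east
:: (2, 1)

Answer: (2, 1)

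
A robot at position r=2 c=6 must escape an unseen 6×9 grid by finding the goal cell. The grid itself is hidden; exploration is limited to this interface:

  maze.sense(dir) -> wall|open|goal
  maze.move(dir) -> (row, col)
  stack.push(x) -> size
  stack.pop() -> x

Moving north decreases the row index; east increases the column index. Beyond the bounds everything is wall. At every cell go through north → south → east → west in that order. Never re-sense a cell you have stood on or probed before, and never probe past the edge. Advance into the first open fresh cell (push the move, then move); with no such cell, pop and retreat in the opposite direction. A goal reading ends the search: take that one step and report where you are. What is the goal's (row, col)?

-- maze.sense(dir=north) == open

-- stack.push(x=north) == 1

-- maze.move(dir=north) == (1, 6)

-- maze.sense(dir=north) == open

-- stack.push(x=north) == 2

-- maze.move(dir=north) == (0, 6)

-- maze.sense(dir=east) == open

-- stack.push(x=east) == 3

-- maze.move(dir=east) == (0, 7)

-- maze.sense(dir=south) == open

-- stack.push(x=south) == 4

-- maze.move(dir=south) == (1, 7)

-- maze.sense(dir=south) == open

-- stack.push(x=south) == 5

-- maze.move(dir=south) == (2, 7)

-- maze.sense(dir=south) == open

-- stack.push(x=south) == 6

-- maze.move(dir=south) == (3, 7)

-- maze.sense(dir=south) == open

-- stack.push(x=south) == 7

-- maze.move(dir=south) == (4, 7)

-- maze.sense(dir=south) == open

-- stack.push(x=south) == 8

-- maze.move(dir=south) == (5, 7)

-- maze.sense(dir=east) == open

-- stack.push(x=east) == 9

-- maze.move(dir=east) == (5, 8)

-- maze.sense(dir=north) == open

-- stack.push(x=north) == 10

-- maze.move(dir=north) == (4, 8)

-- maze.sense(dir=north) == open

-- stack.push(x=north) == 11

-- maze.move(dir=north) == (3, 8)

-- maze.sense(dir=north) == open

-- stack.push(x=north) == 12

-- maze.move(dir=north) == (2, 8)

-- maze.sense(dir=north) == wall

-- stack.pop() == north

-- maze.move(dir=south) == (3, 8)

-- stack.pop() == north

-- maze.move(dir=south) == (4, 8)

-- stack.pop() == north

-- maze.move(dir=south) == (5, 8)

-- stack.pop() == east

-- maze.move(dir=west) == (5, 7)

-- maze.sense(dir=west) == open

-- stack.push(x=west) == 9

-- maze.move(dir=west) == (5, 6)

-- maze.sense(dir=north) == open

-- stack.push(x=north) == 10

-- maze.move(dir=north) == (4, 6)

-- maze.sense(dir=north) == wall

-- maze.sense(dir=west) == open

-- stack.push(x=west) == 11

-- maze.move(dir=west) == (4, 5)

-- maze.sense(dir=north) == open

-- stack.push(x=north) == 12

-- maze.move(dir=north) == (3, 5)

-- maze.sense(dir=north) == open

-- stack.push(x=north) == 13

-- maze.move(dir=north) == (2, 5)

-- maze.sense(dir=north) == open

-- stack.push(x=north) == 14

-- maze.move(dir=north) == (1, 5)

-- maze.sense(dir=north) == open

-- stack.push(x=north) == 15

-- maze.move(dir=north) == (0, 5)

-- maze.sense(dir=west) == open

-- stack.push(x=west) == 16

-- maze.move(dir=west) == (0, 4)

-- maze.sense(dir=south) == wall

-- maze.sense(dir=west) == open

-- stack.push(x=west) == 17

-- maze.move(dir=west) == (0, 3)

-- maze.sense(dir=south) == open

-- stack.push(x=south) == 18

-- maze.move(dir=south) == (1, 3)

-- maze.sense(dir=south) == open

-- stack.push(x=south) == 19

-- maze.move(dir=south) == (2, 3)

-- maze.sense(dir=south) == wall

-- maze.sense(dir=east) == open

-- stack.push(x=east) == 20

-- maze.move(dir=east) == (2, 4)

-- maze.sense(dir=south) == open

-- stack.push(x=south) == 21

-- maze.move(dir=south) == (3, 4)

-- maze.sense(dir=south) == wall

-- stack.pop() == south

-- maze.move(dir=north) == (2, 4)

-- stack.pop() == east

-- maze.move(dir=west) == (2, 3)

-- maze.sense(dir=west) == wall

-- stack.pop() == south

-- maze.move(dir=north) == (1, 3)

-- maze.sense(dir=west) == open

-- stack.push(x=west) == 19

-- maze.move(dir=west) == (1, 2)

-- maze.sense(dir=north) == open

-- stack.push(x=north) == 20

-- maze.move(dir=north) == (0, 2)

-- maze.sense(dir=west) == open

-- stack.push(x=west) == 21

-- maze.move(dir=west) == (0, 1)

-- maze.sense(dir=south) == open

-- stack.push(x=south) == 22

-- maze.move(dir=south) == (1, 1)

-- maze.sense(dir=south) == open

-- stack.push(x=south) == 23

-- maze.move(dir=south) == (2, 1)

-- maze.sense(dir=south) == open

-- stack.push(x=south) == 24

-- maze.move(dir=south) == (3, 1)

-- maze.sense(dir=south) == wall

-- maze.sense(dir=east) == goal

-- maze.move(dir=east) == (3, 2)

Answer: (3, 2)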